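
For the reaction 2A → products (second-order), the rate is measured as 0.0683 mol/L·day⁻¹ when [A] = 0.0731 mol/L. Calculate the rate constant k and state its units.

12.78 (mol/L)⁻¹·day⁻¹

Step 1: rate = k[A]^2, so k = rate / [A]^2.
Step 2: k = 0.0683 / (0.0731)^2 = 0.0683 / 0.005344.
Step 3: k = 12.78 (mol/L)⁻¹·day⁻¹.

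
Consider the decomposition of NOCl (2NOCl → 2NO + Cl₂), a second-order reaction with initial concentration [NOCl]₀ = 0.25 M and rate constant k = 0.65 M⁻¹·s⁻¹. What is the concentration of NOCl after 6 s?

0.1266 M

Step 1: For a second-order reaction: 1/[NOCl] = 1/[NOCl]₀ + kt
Step 2: 1/[NOCl] = 1/0.25 + 0.65 × 6
Step 3: 1/[NOCl] = 4 + 3.9 = 7.9
Step 4: [NOCl] = 1/7.9 = 0.1266 M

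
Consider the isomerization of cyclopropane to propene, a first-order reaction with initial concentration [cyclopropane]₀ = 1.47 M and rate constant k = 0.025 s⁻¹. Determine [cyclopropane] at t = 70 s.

0.2554 M

Step 1: For a first-order reaction: [cyclopropane] = [cyclopropane]₀ × e^(-kt)
Step 2: [cyclopropane] = 1.47 × e^(-0.025 × 70)
Step 3: [cyclopropane] = 1.47 × e^(-1.75)
Step 4: [cyclopropane] = 1.47 × 0.173774 = 0.2554 M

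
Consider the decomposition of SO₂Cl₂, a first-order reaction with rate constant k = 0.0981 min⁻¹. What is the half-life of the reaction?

7.066 min

Step 1: For a first-order reaction, t₁/₂ = ln(2)/k
Step 2: t₁/₂ = ln(2)/0.0981
Step 3: t₁/₂ = 0.6931/0.0981 = 7.066 min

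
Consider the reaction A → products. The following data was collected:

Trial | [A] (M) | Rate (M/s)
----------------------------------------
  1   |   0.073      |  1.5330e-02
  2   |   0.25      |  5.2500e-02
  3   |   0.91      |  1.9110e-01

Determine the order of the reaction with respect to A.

first order (1)

Step 1: Compare trials to find order n where rate₂/rate₁ = ([A]₂/[A]₁)^n
Step 2: rate₂/rate₁ = 5.2500e-02/1.5330e-02 = 3.425
Step 3: [A]₂/[A]₁ = 0.25/0.073 = 3.425
Step 4: n = ln(3.425)/ln(3.425) = 1.00 ≈ 1
Step 5: The reaction is first order in A.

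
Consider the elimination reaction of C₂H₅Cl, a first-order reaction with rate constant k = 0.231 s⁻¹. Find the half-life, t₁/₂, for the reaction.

3.001 s

Step 1: For a first-order reaction, t₁/₂ = ln(2)/k
Step 2: t₁/₂ = ln(2)/0.231
Step 3: t₁/₂ = 0.6931/0.231 = 3.001 s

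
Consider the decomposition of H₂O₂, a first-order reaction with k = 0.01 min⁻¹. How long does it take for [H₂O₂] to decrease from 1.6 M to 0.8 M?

69.31 min

Step 1: For first-order: t = ln([H₂O₂]₀/[H₂O₂])/k
Step 2: t = ln(1.6/0.8)/0.01
Step 3: t = ln(2)/0.01
Step 4: t = 0.6931/0.01 = 69.31 min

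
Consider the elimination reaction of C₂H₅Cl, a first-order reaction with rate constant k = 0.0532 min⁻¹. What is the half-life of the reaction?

13.03 min

Step 1: For a first-order reaction, t₁/₂ = ln(2)/k
Step 2: t₁/₂ = ln(2)/0.0532
Step 3: t₁/₂ = 0.6931/0.0532 = 13.03 min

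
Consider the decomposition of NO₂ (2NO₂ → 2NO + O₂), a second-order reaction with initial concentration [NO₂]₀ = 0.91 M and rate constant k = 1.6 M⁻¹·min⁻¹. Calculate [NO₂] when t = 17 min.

0.03534 M

Step 1: For a second-order reaction: 1/[NO₂] = 1/[NO₂]₀ + kt
Step 2: 1/[NO₂] = 1/0.91 + 1.6 × 17
Step 3: 1/[NO₂] = 1.099 + 27.2 = 28.3
Step 4: [NO₂] = 1/28.3 = 0.03534 M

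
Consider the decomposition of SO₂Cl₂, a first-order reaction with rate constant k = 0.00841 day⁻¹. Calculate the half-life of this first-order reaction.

82.42 day

Step 1: For a first-order reaction, t₁/₂ = ln(2)/k
Step 2: t₁/₂ = ln(2)/0.00841
Step 3: t₁/₂ = 0.6931/0.00841 = 82.42 day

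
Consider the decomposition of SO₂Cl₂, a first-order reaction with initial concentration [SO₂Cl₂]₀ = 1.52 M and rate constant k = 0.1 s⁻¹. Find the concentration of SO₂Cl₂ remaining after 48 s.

0.01251 M

Step 1: For a first-order reaction: [SO₂Cl₂] = [SO₂Cl₂]₀ × e^(-kt)
Step 2: [SO₂Cl₂] = 1.52 × e^(-0.1 × 48)
Step 3: [SO₂Cl₂] = 1.52 × e^(-4.8)
Step 4: [SO₂Cl₂] = 1.52 × 0.00822975 = 0.01251 M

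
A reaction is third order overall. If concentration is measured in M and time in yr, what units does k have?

M⁻²·yr⁻¹

Step 1: For overall order n, rate = k × (concentration)^n.
Step 2: Rate has units M·yr⁻¹; concentration term has units M^3.
Step 3: k = rate / (concentration)^n, so units of k = M^(1-3)·yr⁻¹ = M⁻²·yr⁻¹.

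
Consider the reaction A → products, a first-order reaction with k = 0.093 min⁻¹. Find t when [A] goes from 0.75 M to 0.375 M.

7.453 min

Step 1: For first-order: t = ln([A]₀/[A])/k
Step 2: t = ln(0.75/0.375)/0.093
Step 3: t = ln(2)/0.093
Step 4: t = 0.6931/0.093 = 7.453 min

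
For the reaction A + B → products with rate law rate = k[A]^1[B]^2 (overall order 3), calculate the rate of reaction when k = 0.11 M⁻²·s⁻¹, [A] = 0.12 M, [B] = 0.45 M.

0.002673 M/s

Step 1: The rate law is rate = k[A]^1[B]^2, overall order = 1+2 = 3
Step 2: Substitute values: rate = 0.11 × (0.12)^1 × (0.45)^2
Step 3: rate = 0.11 × 0.12 × 0.2025 = 0.002673 M/s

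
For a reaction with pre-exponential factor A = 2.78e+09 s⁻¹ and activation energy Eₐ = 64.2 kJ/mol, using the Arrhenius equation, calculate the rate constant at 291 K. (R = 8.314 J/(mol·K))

8.31e-03 s⁻¹

Step 1: Use the Arrhenius equation: k = A × exp(-Eₐ/RT)
Step 2: Convert Eₐ to J/mol: 64.2 kJ/mol = 64200 J/mol
Step 3: Calculate the exponent: -Eₐ/(RT) = -64200/(8.314 × 291) = -26.53579
Step 4: k = 2.78e+09 × exp(-26.53579)
Step 5: k = 2.78e+09 × 2.98987e-12 = 8.3118e-03 s⁻¹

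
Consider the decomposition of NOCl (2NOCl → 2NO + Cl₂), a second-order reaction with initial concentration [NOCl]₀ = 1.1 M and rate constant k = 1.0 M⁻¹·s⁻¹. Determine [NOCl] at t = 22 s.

0.04365 M

Step 1: For a second-order reaction: 1/[NOCl] = 1/[NOCl]₀ + kt
Step 2: 1/[NOCl] = 1/1.1 + 1.0 × 22
Step 3: 1/[NOCl] = 0.9091 + 22 = 22.91
Step 4: [NOCl] = 1/22.91 = 0.04365 M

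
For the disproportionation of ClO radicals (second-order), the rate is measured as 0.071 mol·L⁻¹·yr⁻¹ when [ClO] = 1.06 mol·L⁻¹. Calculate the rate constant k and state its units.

0.06319 (mol·L⁻¹)⁻¹·yr⁻¹

Step 1: rate = k[ClO]^2, so k = rate / [ClO]^2.
Step 2: k = 0.071 / (1.06)^2 = 0.071 / 1.124.
Step 3: k = 0.06319 (mol·L⁻¹)⁻¹·yr⁻¹.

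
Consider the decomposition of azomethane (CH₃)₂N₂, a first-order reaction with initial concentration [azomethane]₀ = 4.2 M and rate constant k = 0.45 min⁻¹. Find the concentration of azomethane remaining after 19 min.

0.0008129 M

Step 1: For a first-order reaction: [azomethane] = [azomethane]₀ × e^(-kt)
Step 2: [azomethane] = 4.2 × e^(-0.45 × 19)
Step 3: [azomethane] = 4.2 × e^(-8.55)
Step 4: [azomethane] = 4.2 × 0.000193545 = 0.0008129 M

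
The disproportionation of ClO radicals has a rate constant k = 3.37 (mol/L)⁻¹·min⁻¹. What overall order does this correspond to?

second order (2)

Step 1: The units of k for an nth-order reaction are (concentration)^(1-n)·(time)⁻¹.
Step 2: Here k has units (mol/L)⁻¹·min⁻¹, so the concentration exponent is -1.
Step 3: 1 - n = -1 ⇒ n = 2. The reaction is second order.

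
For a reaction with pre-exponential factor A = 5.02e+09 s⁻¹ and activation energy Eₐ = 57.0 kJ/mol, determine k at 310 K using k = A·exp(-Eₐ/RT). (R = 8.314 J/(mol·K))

1.25e+00 s⁻¹

Step 1: Use the Arrhenius equation: k = A × exp(-Eₐ/RT)
Step 2: Convert Eₐ to J/mol: 57.0 kJ/mol = 57000 J/mol
Step 3: Calculate the exponent: -Eₐ/(RT) = -57000/(8.314 × 310) = -22.11582
Step 4: k = 5.02e+09 × exp(-22.11582)
Step 5: k = 5.02e+09 × 2.48440e-10 = 1.2472e+00 s⁻¹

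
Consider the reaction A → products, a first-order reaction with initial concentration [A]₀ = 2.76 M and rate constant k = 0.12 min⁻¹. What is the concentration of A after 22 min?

0.197 M

Step 1: For a first-order reaction: [A] = [A]₀ × e^(-kt)
Step 2: [A] = 2.76 × e^(-0.12 × 22)
Step 3: [A] = 2.76 × e^(-2.64)
Step 4: [A] = 2.76 × 0.0713613 = 0.197 M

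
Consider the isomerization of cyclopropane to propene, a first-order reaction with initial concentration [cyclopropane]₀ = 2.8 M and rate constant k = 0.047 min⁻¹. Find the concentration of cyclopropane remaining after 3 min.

2.432 M

Step 1: For a first-order reaction: [cyclopropane] = [cyclopropane]₀ × e^(-kt)
Step 2: [cyclopropane] = 2.8 × e^(-0.047 × 3)
Step 3: [cyclopropane] = 2.8 × e^(-0.141)
Step 4: [cyclopropane] = 2.8 × 0.868489 = 2.432 M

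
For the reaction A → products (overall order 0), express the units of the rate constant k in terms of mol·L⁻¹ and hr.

mol·L⁻¹·hr⁻¹

Step 1: For overall order n, rate = k × (concentration)^n.
Step 2: Rate has units mol·L⁻¹·hr⁻¹; concentration term has units (mol·L⁻¹)^0.
Step 3: k = rate / (concentration)^n, so units of k = (mol·L⁻¹)^(1-0)·hr⁻¹ = mol·L⁻¹·hr⁻¹.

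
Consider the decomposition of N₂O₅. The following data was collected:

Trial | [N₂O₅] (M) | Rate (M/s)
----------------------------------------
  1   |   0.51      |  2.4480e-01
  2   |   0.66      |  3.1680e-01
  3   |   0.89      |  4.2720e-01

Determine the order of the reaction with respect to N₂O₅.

first order (1)

Step 1: Compare trials to find order n where rate₂/rate₁ = ([N₂O₅]₂/[N₂O₅]₁)^n
Step 2: rate₂/rate₁ = 3.1680e-01/2.4480e-01 = 1.294
Step 3: [N₂O₅]₂/[N₂O₅]₁ = 0.66/0.51 = 1.294
Step 4: n = ln(1.294)/ln(1.294) = 1.00 ≈ 1
Step 5: The reaction is first order in N₂O₅.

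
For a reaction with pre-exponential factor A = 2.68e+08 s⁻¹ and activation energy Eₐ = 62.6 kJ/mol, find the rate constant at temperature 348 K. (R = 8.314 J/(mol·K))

1.08e-01 s⁻¹

Step 1: Use the Arrhenius equation: k = A × exp(-Eₐ/RT)
Step 2: Convert Eₐ to J/mol: 62.6 kJ/mol = 62600 J/mol
Step 3: Calculate the exponent: -Eₐ/(RT) = -62600/(8.314 × 348) = -21.63640
Step 4: k = 2.68e+08 × exp(-21.63640)
Step 5: k = 2.68e+08 × 4.01265e-10 = 1.0754e-01 s⁻¹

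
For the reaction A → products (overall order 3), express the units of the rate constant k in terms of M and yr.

M⁻²·yr⁻¹

Step 1: For overall order n, rate = k × (concentration)^n.
Step 2: Rate has units M·yr⁻¹; concentration term has units M^3.
Step 3: k = rate / (concentration)^n, so units of k = M^(1-3)·yr⁻¹ = M⁻²·yr⁻¹.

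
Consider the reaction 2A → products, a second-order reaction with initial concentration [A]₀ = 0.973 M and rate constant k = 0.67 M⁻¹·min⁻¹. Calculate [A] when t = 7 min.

0.1749 M

Step 1: For a second-order reaction: 1/[A] = 1/[A]₀ + kt
Step 2: 1/[A] = 1/0.973 + 0.67 × 7
Step 3: 1/[A] = 1.028 + 4.69 = 5.718
Step 4: [A] = 1/5.718 = 0.1749 M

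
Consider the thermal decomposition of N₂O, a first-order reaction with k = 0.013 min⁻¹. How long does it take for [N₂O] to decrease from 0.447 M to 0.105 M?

111.4 min

Step 1: For first-order: t = ln([N₂O]₀/[N₂O])/k
Step 2: t = ln(0.447/0.105)/0.013
Step 3: t = ln(4.257)/0.013
Step 4: t = 1.449/0.013 = 111.4 min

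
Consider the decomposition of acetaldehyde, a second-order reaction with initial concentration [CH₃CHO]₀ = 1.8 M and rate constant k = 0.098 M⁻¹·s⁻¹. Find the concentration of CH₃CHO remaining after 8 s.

0.7465 M

Step 1: For a second-order reaction: 1/[CH₃CHO] = 1/[CH₃CHO]₀ + kt
Step 2: 1/[CH₃CHO] = 1/1.8 + 0.098 × 8
Step 3: 1/[CH₃CHO] = 0.5556 + 0.784 = 1.34
Step 4: [CH₃CHO] = 1/1.34 = 0.7465 M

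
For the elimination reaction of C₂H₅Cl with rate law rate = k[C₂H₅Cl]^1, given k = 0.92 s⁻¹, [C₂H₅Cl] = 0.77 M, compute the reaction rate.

0.7084 M/s

Step 1: Identify the rate law: rate = k[C₂H₅Cl]^1
Step 2: Substitute values: rate = 0.92 × (0.77)^1
Step 3: Calculate: rate = 0.92 × 0.77 = 0.7084 M/s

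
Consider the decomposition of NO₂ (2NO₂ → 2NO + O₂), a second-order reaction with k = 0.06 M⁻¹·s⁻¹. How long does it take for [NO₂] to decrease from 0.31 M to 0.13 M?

74.44 s

Step 1: For second-order: t = (1/[NO₂] - 1/[NO₂]₀)/k
Step 2: t = (1/0.13 - 1/0.31)/0.06
Step 3: t = (7.692 - 3.226)/0.06
Step 4: t = 4.467/0.06 = 74.44 s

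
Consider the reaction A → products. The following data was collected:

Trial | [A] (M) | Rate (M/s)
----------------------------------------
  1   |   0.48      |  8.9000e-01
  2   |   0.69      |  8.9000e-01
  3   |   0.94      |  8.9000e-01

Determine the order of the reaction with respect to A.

zeroth order (0)

Step 1: Compare trials - when concentration changes, rate stays constant.
Step 2: rate₂/rate₁ = 8.9000e-01/8.9000e-01 = 1
Step 3: [A]₂/[A]₁ = 0.69/0.48 = 1.438
Step 4: Since rate ratio ≈ (conc ratio)^0, the reaction is zeroth order.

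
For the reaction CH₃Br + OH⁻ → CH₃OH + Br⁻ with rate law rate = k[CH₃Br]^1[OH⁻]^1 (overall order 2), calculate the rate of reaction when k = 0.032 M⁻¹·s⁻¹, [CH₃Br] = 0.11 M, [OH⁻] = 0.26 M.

0.0009152 M/s

Step 1: The rate law is rate = k[CH₃Br]^1[OH⁻]^1, overall order = 1+1 = 2
Step 2: Substitute values: rate = 0.032 × (0.11)^1 × (0.26)^1
Step 3: rate = 0.032 × 0.11 × 0.26 = 0.0009152 M/s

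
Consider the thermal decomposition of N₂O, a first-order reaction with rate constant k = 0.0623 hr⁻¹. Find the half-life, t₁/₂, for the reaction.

11.13 hr

Step 1: For a first-order reaction, t₁/₂ = ln(2)/k
Step 2: t₁/₂ = ln(2)/0.0623
Step 3: t₁/₂ = 0.6931/0.0623 = 11.13 hr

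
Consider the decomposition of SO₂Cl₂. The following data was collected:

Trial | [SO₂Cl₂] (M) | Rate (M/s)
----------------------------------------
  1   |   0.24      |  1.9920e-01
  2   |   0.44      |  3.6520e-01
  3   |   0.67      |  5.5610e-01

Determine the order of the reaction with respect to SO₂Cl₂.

first order (1)

Step 1: Compare trials to find order n where rate₂/rate₁ = ([SO₂Cl₂]₂/[SO₂Cl₂]₁)^n
Step 2: rate₂/rate₁ = 3.6520e-01/1.9920e-01 = 1.833
Step 3: [SO₂Cl₂]₂/[SO₂Cl₂]₁ = 0.44/0.24 = 1.833
Step 4: n = ln(1.833)/ln(1.833) = 1.00 ≈ 1
Step 5: The reaction is first order in SO₂Cl₂.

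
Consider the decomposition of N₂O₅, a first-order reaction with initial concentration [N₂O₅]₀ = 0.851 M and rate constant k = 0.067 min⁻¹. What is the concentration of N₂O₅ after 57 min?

0.01868 M

Step 1: For a first-order reaction: [N₂O₅] = [N₂O₅]₀ × e^(-kt)
Step 2: [N₂O₅] = 0.851 × e^(-0.067 × 57)
Step 3: [N₂O₅] = 0.851 × e^(-3.819)
Step 4: [N₂O₅] = 0.851 × 0.0219497 = 0.01868 M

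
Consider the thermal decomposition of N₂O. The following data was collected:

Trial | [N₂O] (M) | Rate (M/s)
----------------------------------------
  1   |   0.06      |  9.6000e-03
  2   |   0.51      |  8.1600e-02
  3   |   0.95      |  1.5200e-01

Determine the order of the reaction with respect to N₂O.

first order (1)

Step 1: Compare trials to find order n where rate₂/rate₁ = ([N₂O]₂/[N₂O]₁)^n
Step 2: rate₂/rate₁ = 8.1600e-02/9.6000e-03 = 8.5
Step 3: [N₂O]₂/[N₂O]₁ = 0.51/0.06 = 8.5
Step 4: n = ln(8.5)/ln(8.5) = 1.00 ≈ 1
Step 5: The reaction is first order in N₂O.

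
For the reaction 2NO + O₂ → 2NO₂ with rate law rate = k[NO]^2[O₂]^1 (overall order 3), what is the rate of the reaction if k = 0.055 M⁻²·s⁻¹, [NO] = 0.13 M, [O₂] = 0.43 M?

0.0003997 M/s

Step 1: The rate law is rate = k[NO]^2[O₂]^1, overall order = 2+1 = 3
Step 2: Substitute values: rate = 0.055 × (0.13)^2 × (0.43)^1
Step 3: rate = 0.055 × 0.0169 × 0.43 = 0.000399685 M/s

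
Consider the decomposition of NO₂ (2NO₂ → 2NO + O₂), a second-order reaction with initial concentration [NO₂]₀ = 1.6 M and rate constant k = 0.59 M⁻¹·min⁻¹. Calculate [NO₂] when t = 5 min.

0.2797 M

Step 1: For a second-order reaction: 1/[NO₂] = 1/[NO₂]₀ + kt
Step 2: 1/[NO₂] = 1/1.6 + 0.59 × 5
Step 3: 1/[NO₂] = 0.625 + 2.95 = 3.575
Step 4: [NO₂] = 1/3.575 = 0.2797 M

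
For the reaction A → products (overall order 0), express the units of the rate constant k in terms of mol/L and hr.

mol/L·hr⁻¹

Step 1: For overall order n, rate = k × (concentration)^n.
Step 2: Rate has units mol/L·hr⁻¹; concentration term has units (mol/L)^0.
Step 3: k = rate / (concentration)^n, so units of k = (mol/L)^(1-0)·hr⁻¹ = mol/L·hr⁻¹.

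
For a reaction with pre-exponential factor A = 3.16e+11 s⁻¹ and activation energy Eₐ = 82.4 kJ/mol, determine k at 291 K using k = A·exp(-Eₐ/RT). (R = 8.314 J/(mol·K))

5.11e-04 s⁻¹

Step 1: Use the Arrhenius equation: k = A × exp(-Eₐ/RT)
Step 2: Convert Eₐ to J/mol: 82.4 kJ/mol = 82400 J/mol
Step 3: Calculate the exponent: -Eₐ/(RT) = -82400/(8.314 × 291) = -34.05840
Step 4: k = 3.16e+11 × exp(-34.05840)
Step 5: k = 3.16e+11 × 1.61668e-15 = 5.1087e-04 s⁻¹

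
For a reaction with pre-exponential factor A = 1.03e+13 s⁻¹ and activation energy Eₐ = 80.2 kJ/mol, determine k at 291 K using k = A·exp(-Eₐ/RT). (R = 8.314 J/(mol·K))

4.13e-02 s⁻¹

Step 1: Use the Arrhenius equation: k = A × exp(-Eₐ/RT)
Step 2: Convert Eₐ to J/mol: 80.2 kJ/mol = 80200 J/mol
Step 3: Calculate the exponent: -Eₐ/(RT) = -80200/(8.314 × 291) = -33.14907
Step 4: k = 1.03e+13 × exp(-33.14907)
Step 5: k = 1.03e+13 × 4.01367e-15 = 4.1341e-02 s⁻¹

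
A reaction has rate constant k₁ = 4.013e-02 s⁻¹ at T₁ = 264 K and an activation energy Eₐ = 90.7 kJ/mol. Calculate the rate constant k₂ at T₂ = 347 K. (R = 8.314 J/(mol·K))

7.873e+02 s⁻¹

Step 1: Use the two-temperature Arrhenius form: ln(k₂/k₁) = -Eₐ/R × (1/T₂ - 1/T₁)
Step 2: Convert Eₐ to J/mol: 90.7 kJ/mol = 90700 J/mol
Step 3: 1/T₂ - 1/T₁ = 1/347 - 1/264 = -9.060344e-04 K⁻¹
Step 4: ln(k₂/k₁) = -90700/8.314 × -9.060344e-04 = 9.88421
Step 5: k₂ = k₁ × exp(9.88421) = 4.013e-02 × 1.96181e+04 = 7.873e+02 s⁻¹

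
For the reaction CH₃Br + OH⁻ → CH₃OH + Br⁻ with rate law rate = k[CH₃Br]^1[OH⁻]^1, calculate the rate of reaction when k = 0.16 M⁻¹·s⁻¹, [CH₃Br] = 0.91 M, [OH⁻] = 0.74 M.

0.1077 M/s

Step 1: The rate law is rate = k[CH₃Br]^1[OH⁻]^1
Step 2: Substitute: rate = 0.16 × (0.91)^1 × (0.74)^1
Step 3: rate = 0.16 × 0.91 × 0.74 = 0.107744 M/s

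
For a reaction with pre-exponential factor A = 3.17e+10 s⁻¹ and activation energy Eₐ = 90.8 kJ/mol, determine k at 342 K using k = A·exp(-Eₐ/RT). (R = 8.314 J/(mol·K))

4.29e-04 s⁻¹

Step 1: Use the Arrhenius equation: k = A × exp(-Eₐ/RT)
Step 2: Convert Eₐ to J/mol: 90.8 kJ/mol = 90800 J/mol
Step 3: Calculate the exponent: -Eₐ/(RT) = -90800/(8.314 × 342) = -31.93374
Step 4: k = 3.17e+10 × exp(-31.93374)
Step 5: k = 3.17e+10 × 1.35317e-14 = 4.2895e-04 s⁻¹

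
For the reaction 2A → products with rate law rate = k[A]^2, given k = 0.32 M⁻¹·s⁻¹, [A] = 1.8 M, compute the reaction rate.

1.037 M/s

Step 1: Identify the rate law: rate = k[A]^2
Step 2: Substitute values: rate = 0.32 × (1.8)^2
Step 3: Calculate: rate = 0.32 × 3.24 = 1.0368 M/s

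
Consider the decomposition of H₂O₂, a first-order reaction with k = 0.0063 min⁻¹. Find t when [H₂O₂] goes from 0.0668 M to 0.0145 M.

242.5 min

Step 1: For first-order: t = ln([H₂O₂]₀/[H₂O₂])/k
Step 2: t = ln(0.0668/0.0145)/0.0063
Step 3: t = ln(4.607)/0.0063
Step 4: t = 1.528/0.0063 = 242.5 min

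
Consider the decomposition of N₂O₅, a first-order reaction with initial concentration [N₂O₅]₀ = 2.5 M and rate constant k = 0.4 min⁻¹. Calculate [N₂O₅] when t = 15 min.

0.006197 M

Step 1: For a first-order reaction: [N₂O₅] = [N₂O₅]₀ × e^(-kt)
Step 2: [N₂O₅] = 2.5 × e^(-0.4 × 15)
Step 3: [N₂O₅] = 2.5 × e^(-6)
Step 4: [N₂O₅] = 2.5 × 0.00247875 = 0.006197 M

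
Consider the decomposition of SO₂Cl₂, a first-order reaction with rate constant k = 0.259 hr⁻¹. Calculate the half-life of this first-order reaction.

2.676 hr

Step 1: For a first-order reaction, t₁/₂ = ln(2)/k
Step 2: t₁/₂ = ln(2)/0.259
Step 3: t₁/₂ = 0.6931/0.259 = 2.676 hr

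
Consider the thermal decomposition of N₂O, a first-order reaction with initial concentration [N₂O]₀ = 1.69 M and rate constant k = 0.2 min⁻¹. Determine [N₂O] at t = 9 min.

0.2794 M

Step 1: For a first-order reaction: [N₂O] = [N₂O]₀ × e^(-kt)
Step 2: [N₂O] = 1.69 × e^(-0.2 × 9)
Step 3: [N₂O] = 1.69 × e^(-1.8)
Step 4: [N₂O] = 1.69 × 0.165299 = 0.2794 M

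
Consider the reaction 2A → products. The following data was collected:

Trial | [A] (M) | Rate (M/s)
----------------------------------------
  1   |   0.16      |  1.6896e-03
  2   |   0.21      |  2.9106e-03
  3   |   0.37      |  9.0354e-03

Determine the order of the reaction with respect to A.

second order (2)

Step 1: Compare trials to find order n where rate₂/rate₁ = ([A]₂/[A]₁)^n
Step 2: rate₂/rate₁ = 2.9106e-03/1.6896e-03 = 1.723
Step 3: [A]₂/[A]₁ = 0.21/0.16 = 1.312
Step 4: n = ln(1.723)/ln(1.312) = 2.00 ≈ 2
Step 5: The reaction is second order in A.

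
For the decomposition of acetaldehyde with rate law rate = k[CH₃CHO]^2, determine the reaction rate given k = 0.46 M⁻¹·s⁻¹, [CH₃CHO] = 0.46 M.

0.09734 M/s

Step 1: Identify the rate law: rate = k[CH₃CHO]^2
Step 2: Substitute values: rate = 0.46 × (0.46)^2
Step 3: Calculate: rate = 0.46 × 0.2116 = 0.097336 M/s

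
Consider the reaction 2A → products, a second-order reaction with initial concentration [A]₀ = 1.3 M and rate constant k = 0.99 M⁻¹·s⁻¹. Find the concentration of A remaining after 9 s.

0.1033 M

Step 1: For a second-order reaction: 1/[A] = 1/[A]₀ + kt
Step 2: 1/[A] = 1/1.3 + 0.99 × 9
Step 3: 1/[A] = 0.7692 + 8.91 = 9.679
Step 4: [A] = 1/9.679 = 0.1033 M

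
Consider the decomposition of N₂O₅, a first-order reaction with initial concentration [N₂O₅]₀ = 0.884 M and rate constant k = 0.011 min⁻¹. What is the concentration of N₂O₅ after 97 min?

0.3041 M

Step 1: For a first-order reaction: [N₂O₅] = [N₂O₅]₀ × e^(-kt)
Step 2: [N₂O₅] = 0.884 × e^(-0.011 × 97)
Step 3: [N₂O₅] = 0.884 × e^(-1.067)
Step 4: [N₂O₅] = 0.884 × 0.344039 = 0.3041 M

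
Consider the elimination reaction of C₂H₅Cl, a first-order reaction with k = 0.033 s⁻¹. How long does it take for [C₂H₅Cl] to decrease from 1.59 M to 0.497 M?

35.24 s

Step 1: For first-order: t = ln([C₂H₅Cl]₀/[C₂H₅Cl])/k
Step 2: t = ln(1.59/0.497)/0.033
Step 3: t = ln(3.199)/0.033
Step 4: t = 1.163/0.033 = 35.24 s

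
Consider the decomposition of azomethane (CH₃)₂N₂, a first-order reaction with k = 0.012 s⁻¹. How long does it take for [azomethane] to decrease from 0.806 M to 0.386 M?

61.35 s

Step 1: For first-order: t = ln([azomethane]₀/[azomethane])/k
Step 2: t = ln(0.806/0.386)/0.012
Step 3: t = ln(2.088)/0.012
Step 4: t = 0.7362/0.012 = 61.35 s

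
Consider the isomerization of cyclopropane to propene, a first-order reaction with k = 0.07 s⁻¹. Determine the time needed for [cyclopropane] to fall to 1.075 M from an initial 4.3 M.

19.8 s

Step 1: For first-order: t = ln([cyclopropane]₀/[cyclopropane])/k
Step 2: t = ln(4.3/1.075)/0.07
Step 3: t = ln(4)/0.07
Step 4: t = 1.386/0.07 = 19.8 s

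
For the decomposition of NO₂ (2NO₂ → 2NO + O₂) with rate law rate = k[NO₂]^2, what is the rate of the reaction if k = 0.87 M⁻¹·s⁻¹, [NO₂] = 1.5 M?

1.958 M/s

Step 1: Identify the rate law: rate = k[NO₂]^2
Step 2: Substitute values: rate = 0.87 × (1.5)^2
Step 3: Calculate: rate = 0.87 × 2.25 = 1.9575 M/s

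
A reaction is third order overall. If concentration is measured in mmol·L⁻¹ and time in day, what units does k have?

(mmol·L⁻¹)⁻²·day⁻¹

Step 1: For overall order n, rate = k × (concentration)^n.
Step 2: Rate has units mmol·L⁻¹·day⁻¹; concentration term has units (mmol·L⁻¹)^3.
Step 3: k = rate / (concentration)^n, so units of k = (mmol·L⁻¹)^(1-3)·day⁻¹ = (mmol·L⁻¹)⁻²·day⁻¹.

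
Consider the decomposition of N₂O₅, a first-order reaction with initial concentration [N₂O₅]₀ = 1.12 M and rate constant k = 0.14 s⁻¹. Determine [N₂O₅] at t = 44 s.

0.002366 M

Step 1: For a first-order reaction: [N₂O₅] = [N₂O₅]₀ × e^(-kt)
Step 2: [N₂O₅] = 1.12 × e^(-0.14 × 44)
Step 3: [N₂O₅] = 1.12 × e^(-6.16)
Step 4: [N₂O₅] = 1.12 × 0.00211225 = 0.002366 M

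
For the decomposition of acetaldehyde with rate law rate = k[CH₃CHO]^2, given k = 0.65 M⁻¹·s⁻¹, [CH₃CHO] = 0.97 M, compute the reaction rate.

0.6116 M/s

Step 1: Identify the rate law: rate = k[CH₃CHO]^2
Step 2: Substitute values: rate = 0.65 × (0.97)^2
Step 3: Calculate: rate = 0.65 × 0.9409 = 0.611585 M/s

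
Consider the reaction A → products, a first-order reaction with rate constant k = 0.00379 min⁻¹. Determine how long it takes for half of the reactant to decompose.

182.9 min

Step 1: For a first-order reaction, t₁/₂ = ln(2)/k
Step 2: t₁/₂ = ln(2)/0.00379
Step 3: t₁/₂ = 0.6931/0.00379 = 182.9 min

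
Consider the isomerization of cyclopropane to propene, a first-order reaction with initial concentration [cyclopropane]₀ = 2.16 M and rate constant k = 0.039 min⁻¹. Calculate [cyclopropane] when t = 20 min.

0.9902 M

Step 1: For a first-order reaction: [cyclopropane] = [cyclopropane]₀ × e^(-kt)
Step 2: [cyclopropane] = 2.16 × e^(-0.039 × 20)
Step 3: [cyclopropane] = 2.16 × e^(-0.78)
Step 4: [cyclopropane] = 2.16 × 0.458406 = 0.9902 M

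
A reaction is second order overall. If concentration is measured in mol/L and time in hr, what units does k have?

(mol/L)⁻¹·hr⁻¹

Step 1: For overall order n, rate = k × (concentration)^n.
Step 2: Rate has units mol/L·hr⁻¹; concentration term has units (mol/L)^2.
Step 3: k = rate / (concentration)^n, so units of k = (mol/L)^(1-2)·hr⁻¹ = (mol/L)⁻¹·hr⁻¹.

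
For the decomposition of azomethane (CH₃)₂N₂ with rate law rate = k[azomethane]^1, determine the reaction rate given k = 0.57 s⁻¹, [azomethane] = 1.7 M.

0.969 M/s

Step 1: Identify the rate law: rate = k[azomethane]^1
Step 2: Substitute values: rate = 0.57 × (1.7)^1
Step 3: Calculate: rate = 0.57 × 1.7 = 0.969 M/s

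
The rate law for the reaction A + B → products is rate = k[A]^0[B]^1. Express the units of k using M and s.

s⁻¹

Step 1: Overall order = 0 + 1 = 1.
Step 2: rate has units M·s⁻¹; [A]^0[B]^1 has units M^1.
Step 3: k = rate/([A]^0[B]^1), so units of k = M^(1-1)·s⁻¹ = s⁻¹.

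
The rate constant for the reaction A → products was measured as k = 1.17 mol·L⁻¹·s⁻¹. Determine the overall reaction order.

zeroth order (0)

Step 1: The units of k for an nth-order reaction are (concentration)^(1-n)·(time)⁻¹.
Step 2: Here k has units mol·L⁻¹·s⁻¹, so the concentration exponent is 1.
Step 3: 1 - n = 1 ⇒ n = 0. The reaction is zeroth order.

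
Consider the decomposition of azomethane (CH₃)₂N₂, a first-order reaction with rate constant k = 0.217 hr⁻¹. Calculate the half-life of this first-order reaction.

3.194 hr

Step 1: For a first-order reaction, t₁/₂ = ln(2)/k
Step 2: t₁/₂ = ln(2)/0.217
Step 3: t₁/₂ = 0.6931/0.217 = 3.194 hr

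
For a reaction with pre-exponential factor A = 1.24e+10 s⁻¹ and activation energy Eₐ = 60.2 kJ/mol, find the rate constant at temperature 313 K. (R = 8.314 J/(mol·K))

1.11e+00 s⁻¹

Step 1: Use the Arrhenius equation: k = A × exp(-Eₐ/RT)
Step 2: Convert Eₐ to J/mol: 60.2 kJ/mol = 60200 J/mol
Step 3: Calculate the exponent: -Eₐ/(RT) = -60200/(8.314 × 313) = -23.13354
Step 4: k = 1.24e+10 × exp(-23.13354)
Step 5: k = 1.24e+10 × 8.97907e-11 = 1.1134e+00 s⁻¹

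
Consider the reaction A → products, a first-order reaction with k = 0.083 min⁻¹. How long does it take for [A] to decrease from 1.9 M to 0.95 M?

8.351 min

Step 1: For first-order: t = ln([A]₀/[A])/k
Step 2: t = ln(1.9/0.95)/0.083
Step 3: t = ln(2)/0.083
Step 4: t = 0.6931/0.083 = 8.351 min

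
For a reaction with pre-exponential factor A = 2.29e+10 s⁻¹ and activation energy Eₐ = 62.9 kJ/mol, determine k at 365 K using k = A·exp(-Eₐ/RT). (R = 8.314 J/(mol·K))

2.28e+01 s⁻¹

Step 1: Use the Arrhenius equation: k = A × exp(-Eₐ/RT)
Step 2: Convert Eₐ to J/mol: 62.9 kJ/mol = 62900 J/mol
Step 3: Calculate the exponent: -Eₐ/(RT) = -62900/(8.314 × 365) = -20.72754
Step 4: k = 2.29e+10 × exp(-20.72754)
Step 5: k = 2.29e+10 × 9.95735e-10 = 2.2802e+01 s⁻¹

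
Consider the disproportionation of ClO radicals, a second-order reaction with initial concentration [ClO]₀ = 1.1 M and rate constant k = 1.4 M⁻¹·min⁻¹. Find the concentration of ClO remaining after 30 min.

0.02331 M

Step 1: For a second-order reaction: 1/[ClO] = 1/[ClO]₀ + kt
Step 2: 1/[ClO] = 1/1.1 + 1.4 × 30
Step 3: 1/[ClO] = 0.9091 + 42 = 42.91
Step 4: [ClO] = 1/42.91 = 0.02331 M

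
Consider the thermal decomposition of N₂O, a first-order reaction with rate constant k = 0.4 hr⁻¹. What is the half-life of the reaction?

1.733 hr

Step 1: For a first-order reaction, t₁/₂ = ln(2)/k
Step 2: t₁/₂ = ln(2)/0.4
Step 3: t₁/₂ = 0.6931/0.4 = 1.733 hr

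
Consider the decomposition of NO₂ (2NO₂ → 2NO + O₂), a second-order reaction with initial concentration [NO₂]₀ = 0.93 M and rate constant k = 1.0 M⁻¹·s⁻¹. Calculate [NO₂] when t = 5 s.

0.1646 M

Step 1: For a second-order reaction: 1/[NO₂] = 1/[NO₂]₀ + kt
Step 2: 1/[NO₂] = 1/0.93 + 1.0 × 5
Step 3: 1/[NO₂] = 1.075 + 5 = 6.075
Step 4: [NO₂] = 1/6.075 = 0.1646 M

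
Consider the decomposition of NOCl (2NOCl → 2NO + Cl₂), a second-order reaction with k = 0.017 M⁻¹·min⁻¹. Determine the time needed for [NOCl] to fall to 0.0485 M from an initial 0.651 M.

1122 min

Step 1: For second-order: t = (1/[NOCl] - 1/[NOCl]₀)/k
Step 2: t = (1/0.0485 - 1/0.651)/0.017
Step 3: t = (20.62 - 1.536)/0.017
Step 4: t = 19.08/0.017 = 1122 min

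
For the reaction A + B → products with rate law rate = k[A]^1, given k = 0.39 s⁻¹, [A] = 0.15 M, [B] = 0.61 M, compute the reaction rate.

0.0585 M/s

Step 1: The rate law is rate = k[A]^1
Step 2: Note that the rate does not depend on [B] (zero order in B).
Step 3: rate = 0.39 × (0.15)^1 = 0.0585 M/s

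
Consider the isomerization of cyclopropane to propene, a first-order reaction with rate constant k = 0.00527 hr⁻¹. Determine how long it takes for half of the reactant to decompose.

131.5 hr

Step 1: For a first-order reaction, t₁/₂ = ln(2)/k
Step 2: t₁/₂ = ln(2)/0.00527
Step 3: t₁/₂ = 0.6931/0.00527 = 131.5 hr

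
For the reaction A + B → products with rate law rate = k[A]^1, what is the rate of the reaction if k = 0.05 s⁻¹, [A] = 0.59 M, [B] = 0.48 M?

0.0295 M/s

Step 1: The rate law is rate = k[A]^1
Step 2: Note that the rate does not depend on [B] (zero order in B).
Step 3: rate = 0.05 × (0.59)^1 = 0.0295 M/s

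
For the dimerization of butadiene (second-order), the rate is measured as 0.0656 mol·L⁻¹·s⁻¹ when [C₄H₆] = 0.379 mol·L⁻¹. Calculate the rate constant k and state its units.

0.4567 (mol·L⁻¹)⁻¹·s⁻¹

Step 1: rate = k[C₄H₆]^2, so k = rate / [C₄H₆]^2.
Step 2: k = 0.0656 / (0.379)^2 = 0.0656 / 0.1436.
Step 3: k = 0.4567 (mol·L⁻¹)⁻¹·s⁻¹.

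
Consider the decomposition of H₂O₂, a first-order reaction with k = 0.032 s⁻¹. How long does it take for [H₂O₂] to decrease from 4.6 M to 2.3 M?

21.66 s

Step 1: For first-order: t = ln([H₂O₂]₀/[H₂O₂])/k
Step 2: t = ln(4.6/2.3)/0.032
Step 3: t = ln(2)/0.032
Step 4: t = 0.6931/0.032 = 21.66 s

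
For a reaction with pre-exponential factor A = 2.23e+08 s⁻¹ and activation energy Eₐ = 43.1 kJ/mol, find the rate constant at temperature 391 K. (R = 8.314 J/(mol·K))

3.89e+02 s⁻¹

Step 1: Use the Arrhenius equation: k = A × exp(-Eₐ/RT)
Step 2: Convert Eₐ to J/mol: 43.1 kJ/mol = 43100 J/mol
Step 3: Calculate the exponent: -Eₐ/(RT) = -43100/(8.314 × 391) = -13.25838
Step 4: k = 2.23e+08 × exp(-13.25838)
Step 5: k = 2.23e+08 × 1.74566e-06 = 3.8928e+02 s⁻¹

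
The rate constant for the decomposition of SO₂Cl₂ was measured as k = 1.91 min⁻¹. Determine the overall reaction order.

first order (1)

Step 1: The units of k for an nth-order reaction are (concentration)^(1-n)·(time)⁻¹.
Step 2: Here k has units min⁻¹, so the concentration exponent is 0.
Step 3: 1 - n = 0 ⇒ n = 1. The reaction is first order.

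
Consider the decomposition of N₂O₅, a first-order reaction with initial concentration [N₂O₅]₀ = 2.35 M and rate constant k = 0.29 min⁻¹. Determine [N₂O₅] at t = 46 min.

3.781e-06 M

Step 1: For a first-order reaction: [N₂O₅] = [N₂O₅]₀ × e^(-kt)
Step 2: [N₂O₅] = 2.35 × e^(-0.29 × 46)
Step 3: [N₂O₅] = 2.35 × e^(-13.34)
Step 4: [N₂O₅] = 2.35 × 1.60884e-06 = 3.781e-06 M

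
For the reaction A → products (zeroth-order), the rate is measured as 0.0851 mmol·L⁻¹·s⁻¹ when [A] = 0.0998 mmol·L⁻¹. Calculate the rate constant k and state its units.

0.0851 mmol·L⁻¹·s⁻¹

Step 1: For a zeroth-order reaction, rate = k (independent of concentration).
Step 2: k = rate = 0.0851 mmol·L⁻¹·s⁻¹.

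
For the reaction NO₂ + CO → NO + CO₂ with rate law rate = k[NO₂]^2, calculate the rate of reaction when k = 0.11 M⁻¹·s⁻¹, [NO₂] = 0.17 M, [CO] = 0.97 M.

0.003179 M/s

Step 1: The rate law is rate = k[NO₂]^2
Step 2: Note that the rate does not depend on [CO] (zero order in CO).
Step 3: rate = 0.11 × (0.17)^2 = 0.003179 M/s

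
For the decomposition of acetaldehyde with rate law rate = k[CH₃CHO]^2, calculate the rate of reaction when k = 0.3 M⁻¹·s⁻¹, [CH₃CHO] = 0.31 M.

0.02883 M/s

Step 1: Identify the rate law: rate = k[CH₃CHO]^2
Step 2: Substitute values: rate = 0.3 × (0.31)^2
Step 3: Calculate: rate = 0.3 × 0.0961 = 0.02883 M/s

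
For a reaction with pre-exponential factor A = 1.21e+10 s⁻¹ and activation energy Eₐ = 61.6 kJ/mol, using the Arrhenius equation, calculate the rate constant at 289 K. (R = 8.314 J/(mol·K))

8.88e-02 s⁻¹

Step 1: Use the Arrhenius equation: k = A × exp(-Eₐ/RT)
Step 2: Convert Eₐ to J/mol: 61.6 kJ/mol = 61600 J/mol
Step 3: Calculate the exponent: -Eₐ/(RT) = -61600/(8.314 × 289) = -25.63733
Step 4: k = 1.21e+10 × exp(-25.63733)
Step 5: k = 1.21e+10 × 7.34259e-12 = 8.8845e-02 s⁻¹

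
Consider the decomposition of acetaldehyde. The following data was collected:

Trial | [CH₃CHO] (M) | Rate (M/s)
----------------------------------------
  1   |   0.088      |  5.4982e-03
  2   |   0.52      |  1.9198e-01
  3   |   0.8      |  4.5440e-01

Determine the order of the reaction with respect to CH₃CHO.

second order (2)

Step 1: Compare trials to find order n where rate₂/rate₁ = ([CH₃CHO]₂/[CH₃CHO]₁)^n
Step 2: rate₂/rate₁ = 1.9198e-01/5.4982e-03 = 34.92
Step 3: [CH₃CHO]₂/[CH₃CHO]₁ = 0.52/0.088 = 5.909
Step 4: n = ln(34.92)/ln(5.909) = 2.00 ≈ 2
Step 5: The reaction is second order in CH₃CHO.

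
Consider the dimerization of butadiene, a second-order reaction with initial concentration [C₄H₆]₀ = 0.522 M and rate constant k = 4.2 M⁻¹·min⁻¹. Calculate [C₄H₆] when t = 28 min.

0.008367 M

Step 1: For a second-order reaction: 1/[C₄H₆] = 1/[C₄H₆]₀ + kt
Step 2: 1/[C₄H₆] = 1/0.522 + 4.2 × 28
Step 3: 1/[C₄H₆] = 1.916 + 117.6 = 119.5
Step 4: [C₄H₆] = 1/119.5 = 0.008367 M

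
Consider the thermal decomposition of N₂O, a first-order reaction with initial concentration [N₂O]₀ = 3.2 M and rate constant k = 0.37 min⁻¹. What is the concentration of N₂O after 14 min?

0.01801 M

Step 1: For a first-order reaction: [N₂O] = [N₂O]₀ × e^(-kt)
Step 2: [N₂O] = 3.2 × e^(-0.37 × 14)
Step 3: [N₂O] = 3.2 × e^(-5.18)
Step 4: [N₂O] = 3.2 × 0.00562801 = 0.01801 M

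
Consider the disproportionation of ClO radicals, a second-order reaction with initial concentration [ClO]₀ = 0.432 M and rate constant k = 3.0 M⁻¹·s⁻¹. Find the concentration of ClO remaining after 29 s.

0.0112 M

Step 1: For a second-order reaction: 1/[ClO] = 1/[ClO]₀ + kt
Step 2: 1/[ClO] = 1/0.432 + 3.0 × 29
Step 3: 1/[ClO] = 2.315 + 87 = 89.31
Step 4: [ClO] = 1/89.31 = 0.0112 M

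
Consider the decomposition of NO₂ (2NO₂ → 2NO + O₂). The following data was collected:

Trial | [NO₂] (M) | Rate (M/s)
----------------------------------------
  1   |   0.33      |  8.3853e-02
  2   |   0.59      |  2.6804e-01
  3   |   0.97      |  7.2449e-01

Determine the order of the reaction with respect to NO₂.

second order (2)

Step 1: Compare trials to find order n where rate₂/rate₁ = ([NO₂]₂/[NO₂]₁)^n
Step 2: rate₂/rate₁ = 2.6804e-01/8.3853e-02 = 3.197
Step 3: [NO₂]₂/[NO₂]₁ = 0.59/0.33 = 1.788
Step 4: n = ln(3.197)/ln(1.788) = 2.00 ≈ 2
Step 5: The reaction is second order in NO₂.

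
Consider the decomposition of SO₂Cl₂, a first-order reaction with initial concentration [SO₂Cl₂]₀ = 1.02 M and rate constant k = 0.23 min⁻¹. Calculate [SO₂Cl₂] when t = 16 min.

0.02573 M

Step 1: For a first-order reaction: [SO₂Cl₂] = [SO₂Cl₂]₀ × e^(-kt)
Step 2: [SO₂Cl₂] = 1.02 × e^(-0.23 × 16)
Step 3: [SO₂Cl₂] = 1.02 × e^(-3.68)
Step 4: [SO₂Cl₂] = 1.02 × 0.025223 = 0.02573 M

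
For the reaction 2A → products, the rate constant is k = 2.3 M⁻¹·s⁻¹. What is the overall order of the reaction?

second order (2)

Step 1: The units of k for an nth-order reaction are (concentration)^(1-n)·(time)⁻¹.
Step 2: Here k has units M⁻¹·s⁻¹, so the concentration exponent is -1.
Step 3: 1 - n = -1 ⇒ n = 2. The reaction is second order.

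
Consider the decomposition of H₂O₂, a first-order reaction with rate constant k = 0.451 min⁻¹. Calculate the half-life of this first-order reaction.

1.537 min

Step 1: For a first-order reaction, t₁/₂ = ln(2)/k
Step 2: t₁/₂ = ln(2)/0.451
Step 3: t₁/₂ = 0.6931/0.451 = 1.537 min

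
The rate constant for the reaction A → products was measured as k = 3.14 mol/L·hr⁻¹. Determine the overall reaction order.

zeroth order (0)

Step 1: The units of k for an nth-order reaction are (concentration)^(1-n)·(time)⁻¹.
Step 2: Here k has units mol/L·hr⁻¹, so the concentration exponent is 1.
Step 3: 1 - n = 1 ⇒ n = 0. The reaction is zeroth order.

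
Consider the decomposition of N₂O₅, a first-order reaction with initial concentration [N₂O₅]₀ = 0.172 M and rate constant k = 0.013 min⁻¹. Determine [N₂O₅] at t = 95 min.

0.05002 M

Step 1: For a first-order reaction: [N₂O₅] = [N₂O₅]₀ × e^(-kt)
Step 2: [N₂O₅] = 0.172 × e^(-0.013 × 95)
Step 3: [N₂O₅] = 0.172 × e^(-1.235)
Step 4: [N₂O₅] = 0.172 × 0.290835 = 0.05002 M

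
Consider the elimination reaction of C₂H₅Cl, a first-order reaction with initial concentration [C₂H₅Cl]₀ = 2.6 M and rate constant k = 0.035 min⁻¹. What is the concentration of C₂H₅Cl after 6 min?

2.108 M

Step 1: For a first-order reaction: [C₂H₅Cl] = [C₂H₅Cl]₀ × e^(-kt)
Step 2: [C₂H₅Cl] = 2.6 × e^(-0.035 × 6)
Step 3: [C₂H₅Cl] = 2.6 × e^(-0.21)
Step 4: [C₂H₅Cl] = 2.6 × 0.810584 = 2.108 M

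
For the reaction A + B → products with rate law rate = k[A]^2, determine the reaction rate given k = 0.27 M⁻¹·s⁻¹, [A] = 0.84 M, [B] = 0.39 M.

0.1905 M/s

Step 1: The rate law is rate = k[A]^2
Step 2: Note that the rate does not depend on [B] (zero order in B).
Step 3: rate = 0.27 × (0.84)^2 = 0.190512 M/s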